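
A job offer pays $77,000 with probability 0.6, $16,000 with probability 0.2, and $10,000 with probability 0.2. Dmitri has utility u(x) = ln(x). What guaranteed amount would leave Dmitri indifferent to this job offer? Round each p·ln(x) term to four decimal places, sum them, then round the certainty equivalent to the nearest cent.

$37,387.81

E[u] = 0.6·ln(77000) + 0.2·ln(16000) + 0.2·ln(10000) = 6.7509 + 1.9361 + 1.8421 = 10.5291
CE = e^10.5291 ≈ 37387.81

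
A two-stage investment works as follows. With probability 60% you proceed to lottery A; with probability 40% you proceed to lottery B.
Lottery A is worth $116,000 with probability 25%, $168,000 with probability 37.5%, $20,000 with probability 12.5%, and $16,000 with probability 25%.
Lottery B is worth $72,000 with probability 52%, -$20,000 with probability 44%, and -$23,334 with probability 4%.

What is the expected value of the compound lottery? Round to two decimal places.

EV(A) = 0.25 × 116000 + 0.375 × 168000 + 0.125 × 20000 + 0.25 × 16000 = 29000 + 63000 + 2500 + 4000 = 98500
EV(B) = 0.52 × 72000 + 0.44 × (-20000) + 0.04 × (-23334) = 37440 − 8800 − 933.36 = 27706.64
Overall = 0.6 × 98500 + 0.4 × 27706.64 = 59100 + 11082.656 = 70182.656

$70,182.66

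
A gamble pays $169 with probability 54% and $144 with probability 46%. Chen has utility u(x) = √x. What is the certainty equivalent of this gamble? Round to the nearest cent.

E[u] = 0.54·√169 + 0.46·√144 = 0.54·13 + 0.46·12 = 12.54
CE = (12.54)² = 157.2516

$157.25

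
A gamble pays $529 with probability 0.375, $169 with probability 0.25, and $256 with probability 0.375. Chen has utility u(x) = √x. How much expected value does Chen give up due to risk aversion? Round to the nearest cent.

$17.11

E[u] = 0.375·√529 + 0.25·√169 + 0.375·√256 = 0.375·23 + 0.25·13 + 0.375·16 = 17.875
CE = (17.875)² = 319.515625
Risk premium = EV − CE = 336.625 − 319.515625 = 17.109375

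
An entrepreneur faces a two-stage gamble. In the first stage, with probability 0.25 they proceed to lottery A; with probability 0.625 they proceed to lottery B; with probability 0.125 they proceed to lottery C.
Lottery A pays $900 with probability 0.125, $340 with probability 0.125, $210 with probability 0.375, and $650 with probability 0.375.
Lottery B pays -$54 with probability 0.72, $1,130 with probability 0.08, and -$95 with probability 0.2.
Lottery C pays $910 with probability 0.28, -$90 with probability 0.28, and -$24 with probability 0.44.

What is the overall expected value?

EV(A) = 0.125 × 900 + 0.125 × 340 + 0.375 × 210 + 0.375 × 650 = 112.5 + 42.5 + 78.75 + 243.75 = 477.5
EV(B) = 0.72 × (-54) + 0.08 × 1130 + 0.2 × (-95) = -38.88 + 90.4 − 19 = 32.52
EV(C) = 0.28 × 910 + 0.28 × (-90) + 0.44 × (-24) = 254.8 − 25.2 − 10.56 = 219.04
Overall = 0.25 × 477.5 + 0.625 × 32.52 + 0.125 × 219.04 = 119.375 + 20.325 + 27.38 = 167.08

$167.08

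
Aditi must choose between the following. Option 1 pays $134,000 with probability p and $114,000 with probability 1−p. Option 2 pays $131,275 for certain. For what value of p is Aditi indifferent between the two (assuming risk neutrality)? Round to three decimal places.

p = 0.864

p·134000 + (1−p)·114000 = 131275
20000p + 114000 = 131275
p = (131275 − 114000) / 20000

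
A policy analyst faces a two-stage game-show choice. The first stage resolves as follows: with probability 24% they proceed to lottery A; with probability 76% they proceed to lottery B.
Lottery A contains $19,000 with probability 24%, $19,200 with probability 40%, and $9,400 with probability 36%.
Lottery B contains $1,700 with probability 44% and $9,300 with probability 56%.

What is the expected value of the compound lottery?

EV(A) = 0.24 × 19000 + 0.4 × 19200 + 0.36 × 9400 = 4560 + 7680 + 3384 = 15624
EV(B) = 0.44 × 1700 + 0.56 × 9300 = 748 + 5208 = 5956
Overall = 0.24 × 15624 + 0.76 × 5956 = 3749.76 + 4526.56 = 8276.32

$8,276.32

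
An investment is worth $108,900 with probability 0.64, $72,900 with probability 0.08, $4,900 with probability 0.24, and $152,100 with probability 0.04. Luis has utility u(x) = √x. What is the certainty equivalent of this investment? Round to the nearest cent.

$70,331.04

E[u] = 0.64·√108900 + 0.08·√72900 + 0.24·√4900 + 0.04·√152100 = 0.64·330 + 0.08·270 + 0.24·70 + 0.04·390 = 265.2
CE = (265.2)² = 70331.04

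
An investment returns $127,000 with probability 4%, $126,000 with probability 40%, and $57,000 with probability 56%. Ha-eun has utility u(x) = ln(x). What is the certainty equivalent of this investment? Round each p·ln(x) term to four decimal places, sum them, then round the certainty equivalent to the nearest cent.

E[u] = 0.04·ln(127000) + 0.4·ln(126000) + 0.56·ln(57000) = 0.4701 + 4.6976 + 6.1325 = 11.3002
CE = e^11.3002 ≈ 80837.80

$80,837.80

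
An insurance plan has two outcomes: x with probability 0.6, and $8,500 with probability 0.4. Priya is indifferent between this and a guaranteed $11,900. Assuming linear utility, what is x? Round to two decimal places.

0.6·x + 0.4·8500 = 11900
0.6·x = 11900 − 3400 = 8500
x = 8500 / 0.6 = 14166.6667

x = $14,166.67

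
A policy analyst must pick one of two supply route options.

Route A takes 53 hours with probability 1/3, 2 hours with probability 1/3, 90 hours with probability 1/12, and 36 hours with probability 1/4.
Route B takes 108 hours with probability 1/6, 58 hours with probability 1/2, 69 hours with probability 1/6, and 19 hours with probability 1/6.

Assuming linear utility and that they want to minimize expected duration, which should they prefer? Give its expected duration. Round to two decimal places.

Route A (34.83 hours)

Route A = 1/3 × 53 + 1/3 × 2 + 1/12 × 90 + 1/4 × 36 = 17.6667 + 0.6667 + 7.5 + 9 = 34.8333
Route B = 1/6 × 108 + 1/2 × 58 + 1/6 × 69 + 1/6 × 19 = 18 + 29 + 11.5 + 3.1667 = 61.6667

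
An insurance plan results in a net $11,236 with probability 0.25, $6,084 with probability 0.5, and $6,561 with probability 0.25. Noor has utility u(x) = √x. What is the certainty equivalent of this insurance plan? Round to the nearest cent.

E[u] = 0.25·√11236 + 0.5·√6084 + 0.25·√6561 = 0.25·106 + 0.5·78 + 0.25·81 = 85.75
CE = (85.75)² = 7353.0625

$7,353.06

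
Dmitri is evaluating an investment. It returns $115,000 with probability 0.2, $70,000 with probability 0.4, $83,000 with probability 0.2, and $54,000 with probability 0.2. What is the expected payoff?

EV = 0.2 × 115000 + 0.4 × 70000 + 0.2 × 83000 + 0.2 × 54000 = 23000 + 28000 + 16600 + 10800 = 78400

$78,400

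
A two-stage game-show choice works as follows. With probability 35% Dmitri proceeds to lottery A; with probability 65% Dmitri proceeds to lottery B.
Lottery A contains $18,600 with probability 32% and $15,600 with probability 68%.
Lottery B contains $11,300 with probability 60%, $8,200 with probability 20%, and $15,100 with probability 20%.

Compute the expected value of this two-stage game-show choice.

EV(A) = 0.32 × 18600 + 0.68 × 15600 = 5952 + 10608 = 16560
EV(B) = 0.6 × 11300 + 0.2 × 8200 + 0.2 × 15100 = 6780 + 1640 + 3020 = 11440
Overall = 0.35 × 16560 + 0.65 × 11440 = 5796 + 7436 = 13232

$13,232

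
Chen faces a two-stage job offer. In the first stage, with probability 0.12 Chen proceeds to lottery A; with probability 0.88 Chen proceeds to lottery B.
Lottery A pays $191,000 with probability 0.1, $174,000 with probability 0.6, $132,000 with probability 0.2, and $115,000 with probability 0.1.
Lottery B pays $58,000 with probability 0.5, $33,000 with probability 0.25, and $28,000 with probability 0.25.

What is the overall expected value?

$58,308

EV(A) = 0.1 × 191000 + 0.6 × 174000 + 0.2 × 132000 + 0.1 × 115000 = 19100 + 104400 + 26400 + 11500 = 161400
EV(B) = 0.5 × 58000 + 0.25 × 33000 + 0.25 × 28000 = 29000 + 8250 + 7000 = 44250
Overall = 0.12 × 161400 + 0.88 × 44250 = 19368 + 38940 = 58308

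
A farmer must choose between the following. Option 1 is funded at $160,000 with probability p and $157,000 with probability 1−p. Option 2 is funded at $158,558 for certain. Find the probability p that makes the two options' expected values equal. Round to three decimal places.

p = 0.519

p·160000 + (1−p)·157000 = 158558
3000p + 157000 = 158558
p = (158558 − 157000) / 3000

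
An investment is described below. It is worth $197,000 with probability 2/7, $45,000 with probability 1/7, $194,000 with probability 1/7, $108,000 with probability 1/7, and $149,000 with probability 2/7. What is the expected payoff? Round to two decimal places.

$148,428.57

EV = 2/7 × 197000 + 1/7 × 45000 + 1/7 × 194000 + 1/7 × 108000 + 2/7 × 149000 = 56285.7143 + 6428.5714 + 27714.2857 + 15428.5714 + 42571.4286 = 148428.5714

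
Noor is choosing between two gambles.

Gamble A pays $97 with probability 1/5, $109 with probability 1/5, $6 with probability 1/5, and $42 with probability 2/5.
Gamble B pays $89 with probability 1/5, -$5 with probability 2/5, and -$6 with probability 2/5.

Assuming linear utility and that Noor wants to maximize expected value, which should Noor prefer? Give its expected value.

Gamble A ($59.20)

Gamble A = 1/5 × 97 + 1/5 × 109 + 1/5 × 6 + 2/5 × 42 = 19.4 + 21.8 + 1.2 + 16.8 = 59.2
Gamble B = 1/5 × 89 + 2/5 × (-5) + 2/5 × (-6) = 17.8 − 2 − 2.4 = 13.4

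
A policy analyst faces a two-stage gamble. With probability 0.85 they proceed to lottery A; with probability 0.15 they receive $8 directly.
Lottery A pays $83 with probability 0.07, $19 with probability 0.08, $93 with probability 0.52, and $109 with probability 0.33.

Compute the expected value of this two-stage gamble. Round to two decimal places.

$79.11

EV(A) = 0.07 × 83 + 0.08 × 19 + 0.52 × 93 + 0.33 × 109 = 5.81 + 1.52 + 48.36 + 35.97 = 91.66
Branch B: 8 (certain)
Overall = 0.85 × 91.66 + 0.15 × 8 = 77.911 + 1.2 = 79.111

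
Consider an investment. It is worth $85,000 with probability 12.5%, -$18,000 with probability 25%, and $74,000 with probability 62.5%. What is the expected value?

EV = 0.125 × 85000 + 0.25 × (-18000) + 0.625 × 74000 = 10625 − 4500 + 46250 = 52375

$52,375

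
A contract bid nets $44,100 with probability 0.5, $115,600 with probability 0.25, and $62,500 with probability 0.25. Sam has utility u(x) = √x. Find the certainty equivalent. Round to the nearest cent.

E[u] = 0.5·√44100 + 0.25·√115600 + 0.25·√62500 = 0.5·210 + 0.25·340 + 0.25·250 = 252.5
CE = (252.5)² = 63756.25

$63,756.25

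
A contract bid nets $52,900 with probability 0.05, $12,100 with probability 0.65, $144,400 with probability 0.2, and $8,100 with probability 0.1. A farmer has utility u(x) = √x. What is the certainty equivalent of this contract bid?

$28,224

E[u] = 0.05·√52900 + 0.65·√12100 + 0.2·√144400 + 0.1·√8100 = 0.05·230 + 0.65·110 + 0.2·380 + 0.1·90 = 168
CE = (168)² = 28224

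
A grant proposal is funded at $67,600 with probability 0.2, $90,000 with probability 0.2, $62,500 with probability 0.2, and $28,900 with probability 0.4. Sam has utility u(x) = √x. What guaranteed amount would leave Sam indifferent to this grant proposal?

E[u] = 0.2·√67600 + 0.2·√90000 + 0.2·√62500 + 0.4·√28900 = 0.2·260 + 0.2·300 + 0.2·250 + 0.4·170 = 230
CE = (230)² = 52900

$52,900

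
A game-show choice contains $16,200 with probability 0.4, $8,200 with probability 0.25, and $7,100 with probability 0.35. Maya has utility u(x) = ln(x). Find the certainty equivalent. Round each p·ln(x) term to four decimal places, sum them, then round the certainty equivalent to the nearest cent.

E[u] = 0.4·ln(16200) + 0.25·ln(8200) + 0.35·ln(7100) = 3.8771 + 2.2530 + 3.1037 = 9.2338
CE = e^9.2338 ≈ 10237.37

$10,237.37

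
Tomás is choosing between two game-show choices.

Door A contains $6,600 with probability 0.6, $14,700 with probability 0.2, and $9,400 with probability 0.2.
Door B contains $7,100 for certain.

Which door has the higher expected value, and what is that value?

Door A = 0.6 × 6600 + 0.2 × 14700 + 0.2 × 9400 = 3960 + 2940 + 1880 = 8780
Door B: 7100 (certain)

Door A ($8,780)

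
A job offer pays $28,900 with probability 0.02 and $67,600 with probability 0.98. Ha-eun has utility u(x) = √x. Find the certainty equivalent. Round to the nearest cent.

E[u] = 0.02·√28900 + 0.98·√67600 = 0.02·170 + 0.98·260 = 258.2
CE = (258.2)² = 66667.24

$66,667.24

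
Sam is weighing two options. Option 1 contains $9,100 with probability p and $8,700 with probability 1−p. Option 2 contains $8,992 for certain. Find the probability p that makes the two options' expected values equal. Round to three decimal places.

p·9100 + (1−p)·8700 = 8992
400p + 8700 = 8992
p = (8992 − 8700) / 400

p = 0.730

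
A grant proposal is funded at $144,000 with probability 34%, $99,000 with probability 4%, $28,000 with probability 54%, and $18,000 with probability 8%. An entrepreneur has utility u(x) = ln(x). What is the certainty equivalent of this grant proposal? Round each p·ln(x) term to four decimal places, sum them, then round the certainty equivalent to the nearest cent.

$49,612.59

E[u] = 0.34·ln(144000) + 0.04·ln(99000) + 0.54·ln(28000) + 0.08·ln(18000) = 4.0384 + 0.4601 + 5.5296 + 0.7839 = 10.8120
CE = e^10.8120 ≈ 49612.59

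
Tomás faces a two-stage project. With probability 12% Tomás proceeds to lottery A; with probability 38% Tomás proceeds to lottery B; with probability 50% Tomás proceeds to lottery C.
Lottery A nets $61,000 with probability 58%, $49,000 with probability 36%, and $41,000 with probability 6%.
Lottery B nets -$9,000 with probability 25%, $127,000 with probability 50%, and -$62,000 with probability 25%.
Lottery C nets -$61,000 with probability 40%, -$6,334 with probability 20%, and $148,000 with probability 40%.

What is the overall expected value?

EV(A) = 0.58 × 61000 + 0.36 × 49000 + 0.06 × 41000 = 35380 + 17640 + 2460 = 55480
EV(B) = 0.25 × (-9000) + 0.5 × 127000 + 0.25 × (-62000) = -2250 + 63500 − 15500 = 45750
EV(C) = 0.4 × (-61000) + 0.2 × (-6334) + 0.4 × 148000 = -24400 − 1266.8 + 59200 = 33533.2
Overall = 0.12 × 55480 + 0.38 × 45750 + 0.5 × 33533.2 = 6657.6 + 17385 + 16766.6 = 40809.2

$40,809.20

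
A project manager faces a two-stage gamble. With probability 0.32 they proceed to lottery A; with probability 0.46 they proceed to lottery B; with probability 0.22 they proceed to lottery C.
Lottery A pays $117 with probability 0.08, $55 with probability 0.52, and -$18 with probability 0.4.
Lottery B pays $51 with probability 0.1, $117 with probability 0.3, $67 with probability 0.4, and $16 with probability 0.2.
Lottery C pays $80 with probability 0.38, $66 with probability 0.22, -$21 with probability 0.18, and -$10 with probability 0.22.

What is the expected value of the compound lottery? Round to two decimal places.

EV(A) = 0.08 × 117 + 0.52 × 55 + 0.4 × (-18) = 9.36 + 28.6 − 7.2 = 30.76
EV(B) = 0.1 × 51 + 0.3 × 117 + 0.4 × 67 + 0.2 × 16 = 5.1 + 35.1 + 26.8 + 3.2 = 70.2
EV(C) = 0.38 × 80 + 0.22 × 66 + 0.18 × (-21) + 0.22 × (-10) = 30.4 + 14.52 − 3.78 − 2.2 = 38.94
Overall = 0.32 × 30.76 + 0.46 × 70.2 + 0.22 × 38.94 = 9.8432 + 32.292 + 8.5668 = 50.702

$50.70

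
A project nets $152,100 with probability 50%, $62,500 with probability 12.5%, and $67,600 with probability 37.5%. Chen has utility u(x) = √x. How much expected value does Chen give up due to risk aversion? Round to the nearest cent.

E[u] = 0.5·√152100 + 0.125·√62500 + 0.375·√67600 = 0.5·390 + 0.125·250 + 0.375·260 = 323.75
CE = (323.75)² = 104814.0625
Risk premium = EV − CE = 109212.5 − 104814.0625 = 4398.4375

$4,398.44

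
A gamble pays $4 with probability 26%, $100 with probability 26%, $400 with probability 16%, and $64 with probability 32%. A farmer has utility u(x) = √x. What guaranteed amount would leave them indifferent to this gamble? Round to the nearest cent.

$78.85

E[u] = 0.26·√4 + 0.26·√100 + 0.16·√400 + 0.32·√64 = 0.26·2 + 0.26·10 + 0.16·20 + 0.32·8 = 8.88
CE = (8.88)² = 78.8544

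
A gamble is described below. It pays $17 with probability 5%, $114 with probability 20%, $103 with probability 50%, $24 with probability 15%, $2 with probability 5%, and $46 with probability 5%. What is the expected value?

EV = 0.05 × 17 + 0.2 × 114 + 0.5 × 103 + 0.15 × 24 + 0.05 × 2 + 0.05 × 46 = 0.85 + 22.8 + 51.5 + 3.6 + 0.1 + 2.3 = 81.15

$81.15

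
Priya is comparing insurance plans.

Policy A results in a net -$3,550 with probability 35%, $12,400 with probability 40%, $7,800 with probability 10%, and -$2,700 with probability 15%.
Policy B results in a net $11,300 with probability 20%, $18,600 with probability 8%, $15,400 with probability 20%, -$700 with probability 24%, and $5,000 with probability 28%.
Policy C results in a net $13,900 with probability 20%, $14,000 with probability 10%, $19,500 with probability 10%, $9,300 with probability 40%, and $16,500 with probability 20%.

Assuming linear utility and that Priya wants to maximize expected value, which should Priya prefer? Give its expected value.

Policy C ($13,150)

Policy A = 0.35 × (-3550) + 0.4 × 12400 + 0.1 × 7800 + 0.15 × (-2700) = -1242.5 + 4960 + 780 − 405 = 4092.5
Policy B = 0.2 × 11300 + 0.08 × 18600 + 0.2 × 15400 + 0.24 × (-700) + 0.28 × 5000 = 2260 + 1488 + 3080 − 168 + 1400 = 8060
Policy C = 0.2 × 13900 + 0.1 × 14000 + 0.1 × 19500 + 0.4 × 9300 + 0.2 × 16500 = 2780 + 1400 + 1950 + 3720 + 3300 = 13150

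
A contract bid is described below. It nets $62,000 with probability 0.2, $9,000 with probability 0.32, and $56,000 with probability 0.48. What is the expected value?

EV = 0.2 × 62000 + 0.32 × 9000 + 0.48 × 56000 = 12400 + 2880 + 26880 = 42160

$42,160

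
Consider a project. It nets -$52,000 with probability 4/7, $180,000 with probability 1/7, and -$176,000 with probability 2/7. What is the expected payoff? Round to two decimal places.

EV = 4/7 × (-52000) + 1/7 × 180000 + 2/7 × (-176000) = -29714.2857 + 25714.2857 − 50285.7143 = -54285.7143

-$54,285.71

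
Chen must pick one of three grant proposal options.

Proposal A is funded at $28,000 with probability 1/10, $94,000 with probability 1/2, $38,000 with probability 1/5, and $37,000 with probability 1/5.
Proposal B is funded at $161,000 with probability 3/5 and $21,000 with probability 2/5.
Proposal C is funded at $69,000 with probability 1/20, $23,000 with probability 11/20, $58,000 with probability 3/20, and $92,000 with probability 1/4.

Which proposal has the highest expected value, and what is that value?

Proposal A = 1/10 × 28000 + 1/2 × 94000 + 1/5 × 38000 + 1/5 × 37000 = 2800 + 47000 + 7600 + 7400 = 64800
Proposal B = 3/5 × 161000 + 2/5 × 21000 = 96600 + 8400 = 105000
Proposal C = 1/20 × 69000 + 11/20 × 23000 + 3/20 × 58000 + 1/4 × 92000 = 3450 + 12650 + 8700 + 23000 = 47800

Proposal B ($105,000)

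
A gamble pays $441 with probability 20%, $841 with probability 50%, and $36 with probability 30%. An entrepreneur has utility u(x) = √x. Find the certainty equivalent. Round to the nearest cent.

$420.25

E[u] = 0.2·√441 + 0.5·√841 + 0.3·√36 = 0.2·21 + 0.5·29 + 0.3·6 = 20.5
CE = (20.5)² = 420.25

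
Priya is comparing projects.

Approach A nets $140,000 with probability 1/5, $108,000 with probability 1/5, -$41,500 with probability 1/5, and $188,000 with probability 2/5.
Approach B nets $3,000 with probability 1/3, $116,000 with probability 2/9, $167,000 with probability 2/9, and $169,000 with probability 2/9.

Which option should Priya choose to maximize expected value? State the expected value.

Approach A ($116,500)

Approach A = 1/5 × 140000 + 1/5 × 108000 + 1/5 × (-41500) + 2/5 × 188000 = 28000 + 21600 − 8300 + 75200 = 116500
Approach B = 1/3 × 3000 + 2/9 × 116000 + 2/9 × 167000 + 2/9 × 169000 = 1000 + 25777.7778 + 37111.1111 + 37555.5556 = 101444.4444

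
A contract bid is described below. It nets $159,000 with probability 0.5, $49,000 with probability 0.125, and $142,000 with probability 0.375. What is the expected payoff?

$138,875

EV = 0.5 × 159000 + 0.125 × 49000 + 0.375 × 142000 = 79500 + 6125 + 53250 = 138875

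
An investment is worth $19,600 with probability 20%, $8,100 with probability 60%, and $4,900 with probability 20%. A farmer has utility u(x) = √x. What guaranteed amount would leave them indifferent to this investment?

E[u] = 0.2·√19600 + 0.6·√8100 + 0.2·√4900 = 0.2·140 + 0.6·90 + 0.2·70 = 96
CE = (96)² = 9216

$9,216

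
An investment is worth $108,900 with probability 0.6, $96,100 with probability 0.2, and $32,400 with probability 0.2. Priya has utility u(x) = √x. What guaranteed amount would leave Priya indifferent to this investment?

E[u] = 0.6·√108900 + 0.2·√96100 + 0.2·√32400 = 0.6·330 + 0.2·310 + 0.2·180 = 296
CE = (296)² = 87616

$87,616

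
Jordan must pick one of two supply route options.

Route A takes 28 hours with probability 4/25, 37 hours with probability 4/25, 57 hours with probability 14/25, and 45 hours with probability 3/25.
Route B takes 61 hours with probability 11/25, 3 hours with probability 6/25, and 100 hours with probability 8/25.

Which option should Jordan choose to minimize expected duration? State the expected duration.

Route A (47.72 hours)

Route A = 4/25 × 28 + 4/25 × 37 + 14/25 × 57 + 3/25 × 45 = 4.48 + 5.92 + 31.92 + 5.4 = 47.72
Route B = 11/25 × 61 + 6/25 × 3 + 8/25 × 100 = 26.84 + 0.72 + 32 = 59.56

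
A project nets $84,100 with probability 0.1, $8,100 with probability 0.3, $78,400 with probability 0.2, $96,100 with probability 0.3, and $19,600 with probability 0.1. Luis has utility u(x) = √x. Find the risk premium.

E[u] = 0.1·√84100 + 0.3·√8100 + 0.2·√78400 + 0.3·√96100 + 0.1·√19600 = 0.1·290 + 0.3·90 + 0.2·280 + 0.3·310 + 0.1·140 = 219
CE = (219)² = 47961
Risk premium = EV − CE = 57310 − 47961 = 9349

$9,349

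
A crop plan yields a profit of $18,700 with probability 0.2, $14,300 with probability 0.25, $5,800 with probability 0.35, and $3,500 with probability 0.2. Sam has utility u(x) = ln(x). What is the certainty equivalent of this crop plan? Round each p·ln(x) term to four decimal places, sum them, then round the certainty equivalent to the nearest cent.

$8,303.23

E[u] = 0.2·ln(18700) + 0.25·ln(14300) + 0.35·ln(5800) + 0.2·ln(3500) = 1.9673 + 2.3920 + 3.0330 + 1.6321 = 9.0244
CE = e^9.0244 ≈ 8303.23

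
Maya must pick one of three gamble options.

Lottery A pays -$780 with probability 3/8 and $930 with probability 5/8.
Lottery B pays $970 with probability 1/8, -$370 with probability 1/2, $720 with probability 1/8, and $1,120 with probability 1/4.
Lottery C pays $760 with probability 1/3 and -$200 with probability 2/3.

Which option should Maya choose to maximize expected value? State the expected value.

Lottery B ($306.25)

Lottery A = 3/8 × (-780) + 5/8 × 930 = -292.5 + 581.25 = 288.75
Lottery B = 1/8 × 970 + 1/2 × (-370) + 1/8 × 720 + 1/4 × 1120 = 121.25 − 185 + 90 + 280 = 306.25
Lottery C = 1/3 × 760 + 2/3 × (-200) = 253.3333 − 133.3333 = 120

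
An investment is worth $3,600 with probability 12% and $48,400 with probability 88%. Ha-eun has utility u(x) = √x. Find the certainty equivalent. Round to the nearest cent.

E[u] = 0.12·√3600 + 0.88·√48400 = 0.12·60 + 0.88·220 = 200.8
CE = (200.8)² = 40320.64

$40,320.64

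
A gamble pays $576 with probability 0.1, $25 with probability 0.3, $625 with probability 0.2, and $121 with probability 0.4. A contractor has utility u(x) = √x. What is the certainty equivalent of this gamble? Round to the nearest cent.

$176.89

E[u] = 0.1·√576 + 0.3·√25 + 0.2·√625 + 0.4·√121 = 0.1·24 + 0.3·5 + 0.2·25 + 0.4·11 = 13.3
CE = (13.3)² = 176.89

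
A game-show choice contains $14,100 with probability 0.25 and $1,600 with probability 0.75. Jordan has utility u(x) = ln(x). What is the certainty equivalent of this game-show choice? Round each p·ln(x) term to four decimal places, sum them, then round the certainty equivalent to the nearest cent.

$2,756.73

E[u] = 0.25·ln(14100) + 0.75·ln(1600) = 2.3885 + 5.5333 = 7.9218
CE = e^7.9218 ≈ 2756.73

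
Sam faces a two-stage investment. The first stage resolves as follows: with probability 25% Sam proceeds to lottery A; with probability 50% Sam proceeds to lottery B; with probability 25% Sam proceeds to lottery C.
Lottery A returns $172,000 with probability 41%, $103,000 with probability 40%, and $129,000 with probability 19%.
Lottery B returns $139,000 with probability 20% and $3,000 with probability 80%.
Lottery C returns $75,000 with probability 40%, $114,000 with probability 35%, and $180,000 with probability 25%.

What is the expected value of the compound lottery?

EV(A) = 0.41 × 172000 + 0.4 × 103000 + 0.19 × 129000 = 70520 + 41200 + 24510 = 136230
EV(B) = 0.2 × 139000 + 0.8 × 3000 = 27800 + 2400 = 30200
EV(C) = 0.4 × 75000 + 0.35 × 114000 + 0.25 × 180000 = 30000 + 39900 + 45000 = 114900
Overall = 0.25 × 136230 + 0.5 × 30200 + 0.25 × 114900 = 34057.5 + 15100 + 28725 = 77882.5

$77,882.50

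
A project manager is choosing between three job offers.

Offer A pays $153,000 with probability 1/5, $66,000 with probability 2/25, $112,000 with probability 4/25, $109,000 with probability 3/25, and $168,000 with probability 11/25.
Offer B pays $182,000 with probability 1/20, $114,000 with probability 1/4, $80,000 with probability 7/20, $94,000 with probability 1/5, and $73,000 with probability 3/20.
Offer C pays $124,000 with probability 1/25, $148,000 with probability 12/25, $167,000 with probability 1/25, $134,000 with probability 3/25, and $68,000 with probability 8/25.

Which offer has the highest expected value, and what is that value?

Offer A = 1/5 × 153000 + 2/25 × 66000 + 4/25 × 112000 + 3/25 × 109000 + 11/25 × 168000 = 30600 + 5280 + 17920 + 13080 + 73920 = 140800
Offer B = 1/20 × 182000 + 1/4 × 114000 + 7/20 × 80000 + 1/5 × 94000 + 3/20 × 73000 = 9100 + 28500 + 28000 + 18800 + 10950 = 95350
Offer C = 1/25 × 124000 + 12/25 × 148000 + 1/25 × 167000 + 3/25 × 134000 + 8/25 × 68000 = 4960 + 71040 + 6680 + 16080 + 21760 = 120520

Offer A ($140,800)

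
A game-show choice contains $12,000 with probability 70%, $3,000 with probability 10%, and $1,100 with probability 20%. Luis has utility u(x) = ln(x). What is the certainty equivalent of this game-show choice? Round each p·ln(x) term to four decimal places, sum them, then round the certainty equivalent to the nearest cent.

E[u] = 0.7·ln(12000) + 0.1·ln(3000) + 0.2·ln(1100) = 6.5749 + 0.8006 + 1.4006 = 8.7761
CE = e^8.7761 ≈ 6477.57

$6,477.57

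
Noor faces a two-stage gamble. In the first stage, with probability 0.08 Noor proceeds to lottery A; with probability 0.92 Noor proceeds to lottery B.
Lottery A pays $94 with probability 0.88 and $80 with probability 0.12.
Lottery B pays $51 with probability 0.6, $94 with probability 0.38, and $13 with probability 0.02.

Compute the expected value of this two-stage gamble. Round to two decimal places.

$68.64

EV(A) = 0.88 × 94 + 0.12 × 80 = 82.72 + 9.6 = 92.32
EV(B) = 0.6 × 51 + 0.38 × 94 + 0.02 × 13 = 30.6 + 35.72 + 0.26 = 66.58
Overall = 0.08 × 92.32 + 0.92 × 66.58 = 7.3856 + 61.2536 = 68.6392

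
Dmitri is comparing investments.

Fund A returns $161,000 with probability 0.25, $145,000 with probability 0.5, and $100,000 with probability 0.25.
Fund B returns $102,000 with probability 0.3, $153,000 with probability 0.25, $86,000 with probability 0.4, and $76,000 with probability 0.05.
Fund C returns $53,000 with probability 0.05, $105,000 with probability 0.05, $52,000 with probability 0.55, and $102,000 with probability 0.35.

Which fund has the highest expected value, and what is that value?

Fund A = 0.25 × 161000 + 0.5 × 145000 + 0.25 × 100000 = 40250 + 72500 + 25000 = 137750
Fund B = 0.3 × 102000 + 0.25 × 153000 + 0.4 × 86000 + 0.05 × 76000 = 30600 + 38250 + 34400 + 3800 = 107050
Fund C = 0.05 × 53000 + 0.05 × 105000 + 0.55 × 52000 + 0.35 × 102000 = 2650 + 5250 + 28600 + 35700 = 72200

Fund A ($137,750)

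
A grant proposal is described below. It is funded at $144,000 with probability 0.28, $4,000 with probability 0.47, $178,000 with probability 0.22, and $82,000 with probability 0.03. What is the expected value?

EV = 0.28 × 144000 + 0.47 × 4000 + 0.22 × 178000 + 0.03 × 82000 = 40320 + 1880 + 39160 + 2460 = 83820

$83,820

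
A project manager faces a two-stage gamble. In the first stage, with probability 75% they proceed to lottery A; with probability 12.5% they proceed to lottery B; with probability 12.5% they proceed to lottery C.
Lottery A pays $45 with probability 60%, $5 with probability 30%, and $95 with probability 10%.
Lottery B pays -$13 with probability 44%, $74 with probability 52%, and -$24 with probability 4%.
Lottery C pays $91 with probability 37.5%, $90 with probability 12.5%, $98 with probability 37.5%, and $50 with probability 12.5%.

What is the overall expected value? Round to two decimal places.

EV(A) = 0.6 × 45 + 0.3 × 5 + 0.1 × 95 = 27 + 1.5 + 9.5 = 38
EV(B) = 0.44 × (-13) + 0.52 × 74 + 0.04 × (-24) = -5.72 + 38.48 − 0.96 = 31.8
EV(C) = 0.375 × 91 + 0.125 × 90 + 0.375 × 98 + 0.125 × 50 = 34.125 + 11.25 + 36.75 + 6.25 = 88.375
Overall = 0.75 × 38 + 0.125 × 31.8 + 0.125 × 88.375 = 28.5 + 3.975 + 11.046875 = 43.521875

$43.52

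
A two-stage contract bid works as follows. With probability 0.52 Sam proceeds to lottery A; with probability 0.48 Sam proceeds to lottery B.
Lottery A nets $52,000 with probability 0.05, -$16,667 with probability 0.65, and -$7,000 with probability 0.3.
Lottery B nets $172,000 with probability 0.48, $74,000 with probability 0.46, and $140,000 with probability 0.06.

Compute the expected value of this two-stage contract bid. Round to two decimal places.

EV(A) = 0.05 × 52000 + 0.65 × (-16667) + 0.3 × (-7000) = 2600 − 10833.55 − 2100 = -10333.55
EV(B) = 0.48 × 172000 + 0.46 × 74000 + 0.06 × 140000 = 82560 + 34040 + 8400 = 125000
Overall = 0.52 × (-10333.55) + 0.48 × 125000 = -5373.446 + 60000 = 54626.554

$54,626.55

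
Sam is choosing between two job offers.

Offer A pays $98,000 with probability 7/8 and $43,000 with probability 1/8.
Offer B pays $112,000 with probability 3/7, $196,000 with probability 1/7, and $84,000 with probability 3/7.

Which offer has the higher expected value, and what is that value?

Offer A = 7/8 × 98000 + 1/8 × 43000 = 85750 + 5375 = 91125
Offer B = 3/7 × 112000 + 1/7 × 196000 + 3/7 × 84000 = 48000 + 28000 + 36000 = 112000

Offer B ($112,000)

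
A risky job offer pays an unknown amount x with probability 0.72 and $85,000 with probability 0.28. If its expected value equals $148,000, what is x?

0.72·x + 0.28·85000 = 148000
0.72·x = 148000 − 23800 = 124200
x = 124200 / 0.72 = 172500

x = $172,500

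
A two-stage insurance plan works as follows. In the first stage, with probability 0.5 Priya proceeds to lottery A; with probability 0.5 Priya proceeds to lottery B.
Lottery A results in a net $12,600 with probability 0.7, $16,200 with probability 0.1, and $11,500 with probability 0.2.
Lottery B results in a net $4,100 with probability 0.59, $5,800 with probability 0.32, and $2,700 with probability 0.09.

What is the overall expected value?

EV(A) = 0.7 × 12600 + 0.1 × 16200 + 0.2 × 11500 = 8820 + 1620 + 2300 = 12740
EV(B) = 0.59 × 4100 + 0.32 × 5800 + 0.09 × 2700 = 2419 + 1856 + 243 = 4518
Overall = 0.5 × 12740 + 0.5 × 4518 = 6370 + 2259 = 8629

$8,629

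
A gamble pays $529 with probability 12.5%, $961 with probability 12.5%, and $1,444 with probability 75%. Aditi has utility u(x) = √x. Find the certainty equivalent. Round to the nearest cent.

$1,242.56

E[u] = 0.125·√529 + 0.125·√961 + 0.75·√1444 = 0.125·23 + 0.125·31 + 0.75·38 = 35.25
CE = (35.25)² = 1242.5625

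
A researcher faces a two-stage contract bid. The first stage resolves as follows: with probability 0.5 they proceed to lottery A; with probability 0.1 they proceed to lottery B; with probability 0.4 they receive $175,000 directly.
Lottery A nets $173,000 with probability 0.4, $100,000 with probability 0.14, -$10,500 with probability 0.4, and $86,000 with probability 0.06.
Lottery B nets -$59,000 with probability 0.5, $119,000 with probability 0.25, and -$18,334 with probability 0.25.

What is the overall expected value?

$111,646.65

EV(A) = 0.4 × 173000 + 0.14 × 100000 + 0.4 × (-10500) + 0.06 × 86000 = 69200 + 14000 − 4200 + 5160 = 84160
EV(B) = 0.5 × (-59000) + 0.25 × 119000 + 0.25 × (-18334) = -29500 + 29750 − 4583.5 = -4333.5
Branch C: 175000 (certain)
Overall = 0.5 × 84160 + 0.1 × (-4333.5) + 0.4 × 175000 = 42080 − 433.35 + 70000 = 111646.65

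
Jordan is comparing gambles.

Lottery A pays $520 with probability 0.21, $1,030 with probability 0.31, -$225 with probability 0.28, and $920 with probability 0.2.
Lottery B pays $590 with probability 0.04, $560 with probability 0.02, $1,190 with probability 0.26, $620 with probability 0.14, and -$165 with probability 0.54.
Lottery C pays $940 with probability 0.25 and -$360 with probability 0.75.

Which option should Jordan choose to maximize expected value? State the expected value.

Lottery A = 0.21 × 520 + 0.31 × 1030 + 0.28 × (-225) + 0.2 × 920 = 109.2 + 319.3 − 63 + 184 = 549.5
Lottery B = 0.04 × 590 + 0.02 × 560 + 0.26 × 1190 + 0.14 × 620 + 0.54 × (-165) = 23.6 + 11.2 + 309.4 + 86.8 − 89.1 = 341.9
Lottery C = 0.25 × 940 + 0.75 × (-360) = 235 − 270 = -35

Lottery A ($549.50)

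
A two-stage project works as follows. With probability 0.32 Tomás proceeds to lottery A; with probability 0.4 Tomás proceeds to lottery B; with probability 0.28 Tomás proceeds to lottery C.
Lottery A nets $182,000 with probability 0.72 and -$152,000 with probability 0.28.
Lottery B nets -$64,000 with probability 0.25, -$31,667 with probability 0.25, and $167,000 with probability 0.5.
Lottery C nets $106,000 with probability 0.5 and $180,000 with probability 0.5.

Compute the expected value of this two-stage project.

EV(A) = 0.72 × 182000 + 0.28 × (-152000) = 131040 − 42560 = 88480
EV(B) = 0.25 × (-64000) + 0.25 × (-31667) + 0.5 × 167000 = -16000 − 7916.75 + 83500 = 59583.25
EV(C) = 0.5 × 106000 + 0.5 × 180000 = 53000 + 90000 = 143000
Overall = 0.32 × 88480 + 0.4 × 59583.25 + 0.28 × 143000 = 28313.6 + 23833.3 + 40040 = 92186.9

$92,186.90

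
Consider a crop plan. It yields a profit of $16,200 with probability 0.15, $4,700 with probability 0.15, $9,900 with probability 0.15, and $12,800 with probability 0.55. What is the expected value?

$11,660

EV = 0.15 × 16200 + 0.15 × 4700 + 0.15 × 9900 + 0.55 × 12800 = 2430 + 705 + 1485 + 7040 = 11660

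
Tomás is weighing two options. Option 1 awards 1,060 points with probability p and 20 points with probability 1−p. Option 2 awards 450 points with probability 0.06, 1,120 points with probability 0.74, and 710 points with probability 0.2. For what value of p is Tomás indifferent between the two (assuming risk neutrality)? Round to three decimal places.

p = 0.940

EV(Option 2) = 0.06 × 450 + 0.74 × 1120 + 0.2 × 710 = 27 + 828.8 + 142 = 997.8
p·1060 + (1−p)·20 = 997.8
1040p + 20 = 997.8
p = (997.8 − 20) / 1040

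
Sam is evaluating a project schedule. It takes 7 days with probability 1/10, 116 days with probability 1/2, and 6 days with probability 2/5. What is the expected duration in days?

61.1 days

EV = 1/10 × 7 + 1/2 × 116 + 2/5 × 6 = 0.7 + 58 + 2.4 = 61.1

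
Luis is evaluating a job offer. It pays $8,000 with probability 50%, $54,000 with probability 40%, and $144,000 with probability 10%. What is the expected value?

$40,000

EV = 0.5 × 8000 + 0.4 × 54000 + 0.1 × 144000 = 4000 + 21600 + 14400 = 40000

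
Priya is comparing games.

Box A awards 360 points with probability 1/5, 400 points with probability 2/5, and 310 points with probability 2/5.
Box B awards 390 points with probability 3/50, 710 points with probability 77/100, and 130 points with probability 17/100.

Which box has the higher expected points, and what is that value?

Box A = 1/5 × 360 + 2/5 × 400 + 2/5 × 310 = 72 + 160 + 124 = 356
Box B = 3/50 × 390 + 77/100 × 710 + 17/100 × 130 = 23.4 + 546.7 + 22.1 = 592.2

Box B (592.2 points)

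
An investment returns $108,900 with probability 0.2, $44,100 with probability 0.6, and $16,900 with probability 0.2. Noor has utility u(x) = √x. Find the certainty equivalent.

E[u] = 0.2·√108900 + 0.6·√44100 + 0.2·√16900 = 0.2·330 + 0.6·210 + 0.2·130 = 218
CE = (218)² = 47524

$47,524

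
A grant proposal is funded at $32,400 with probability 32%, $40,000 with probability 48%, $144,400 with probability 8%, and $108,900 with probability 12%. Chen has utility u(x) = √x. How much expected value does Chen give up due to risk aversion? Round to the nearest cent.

E[u] = 0.32·√32400 + 0.48·√40000 + 0.08·√144400 + 0.12·√108900 = 0.32·180 + 0.48·200 + 0.08·380 + 0.12·330 = 223.6
CE = (223.6)² = 49996.96
Risk premium = EV − CE = 54188 − 49996.96 = 4191.04

$4,191.04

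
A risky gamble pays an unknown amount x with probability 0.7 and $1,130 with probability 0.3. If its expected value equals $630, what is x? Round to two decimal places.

0.7·x + 0.3·1130 = 630
0.7·x = 630 − 339 = 291
x = 291 / 0.7 = 415.7143

x = $415.71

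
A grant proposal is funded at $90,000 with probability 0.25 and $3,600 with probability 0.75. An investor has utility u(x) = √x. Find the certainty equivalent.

E[u] = 0.25·√90000 + 0.75·√3600 = 0.25·300 + 0.75·60 = 120
CE = (120)² = 14400

$14,400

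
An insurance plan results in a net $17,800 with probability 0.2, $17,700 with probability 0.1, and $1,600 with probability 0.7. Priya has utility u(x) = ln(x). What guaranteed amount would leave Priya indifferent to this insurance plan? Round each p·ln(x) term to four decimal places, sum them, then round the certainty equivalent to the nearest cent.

$3,294.14

E[u] = 0.2·ln(17800) + 0.1·ln(17700) + 0.7·ln(1600) = 1.9574 + 0.9781 + 5.1644 = 8.0999
CE = e^8.0999 ≈ 3294.14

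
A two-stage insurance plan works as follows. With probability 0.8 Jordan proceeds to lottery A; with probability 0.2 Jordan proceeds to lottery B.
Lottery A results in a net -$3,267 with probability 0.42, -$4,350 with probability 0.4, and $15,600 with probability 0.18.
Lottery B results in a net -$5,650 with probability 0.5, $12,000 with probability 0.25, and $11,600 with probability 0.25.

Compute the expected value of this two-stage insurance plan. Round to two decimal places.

$371.69

EV(A) = 0.42 × (-3267) + 0.4 × (-4350) + 0.18 × 15600 = -1372.14 − 1740 + 2808 = -304.14
EV(B) = 0.5 × (-5650) + 0.25 × 12000 + 0.25 × 11600 = -2825 + 3000 + 2900 = 3075
Overall = 0.8 × (-304.14) + 0.2 × 3075 = -243.312 + 615 = 371.688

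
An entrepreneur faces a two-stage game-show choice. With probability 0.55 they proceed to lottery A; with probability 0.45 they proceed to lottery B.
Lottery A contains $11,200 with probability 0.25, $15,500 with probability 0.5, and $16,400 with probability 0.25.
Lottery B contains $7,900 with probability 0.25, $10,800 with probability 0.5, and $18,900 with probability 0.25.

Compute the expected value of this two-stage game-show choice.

$13,502.50

EV(A) = 0.25 × 11200 + 0.5 × 15500 + 0.25 × 16400 = 2800 + 7750 + 4100 = 14650
EV(B) = 0.25 × 7900 + 0.5 × 10800 + 0.25 × 18900 = 1975 + 5400 + 4725 = 12100
Overall = 0.55 × 14650 + 0.45 × 12100 = 8057.5 + 5445 = 13502.5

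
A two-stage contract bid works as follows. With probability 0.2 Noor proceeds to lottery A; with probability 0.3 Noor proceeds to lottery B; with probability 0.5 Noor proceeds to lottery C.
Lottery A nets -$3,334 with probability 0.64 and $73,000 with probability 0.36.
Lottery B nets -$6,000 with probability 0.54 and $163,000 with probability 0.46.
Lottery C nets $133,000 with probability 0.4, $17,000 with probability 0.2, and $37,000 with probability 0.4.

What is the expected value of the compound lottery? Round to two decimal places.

$62,051.25

EV(A) = 0.64 × (-3334) + 0.36 × 73000 = -2133.76 + 26280 = 24146.24
EV(B) = 0.54 × (-6000) + 0.46 × 163000 = -3240 + 74980 = 71740
EV(C) = 0.4 × 133000 + 0.2 × 17000 + 0.4 × 37000 = 53200 + 3400 + 14800 = 71400
Overall = 0.2 × 24146.24 + 0.3 × 71740 + 0.5 × 71400 = 4829.248 + 21522 + 35700 = 62051.248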